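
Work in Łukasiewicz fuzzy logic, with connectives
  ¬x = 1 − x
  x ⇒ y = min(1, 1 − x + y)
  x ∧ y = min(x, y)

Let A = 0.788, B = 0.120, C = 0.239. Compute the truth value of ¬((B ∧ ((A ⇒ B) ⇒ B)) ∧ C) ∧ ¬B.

A ⇒ B = min(1, 1 − 0.788 + 0.120) = min(1, 0.332) = 0.332
(A ⇒ B) ⇒ B = min(1, 1 − 0.332 + 0.120) = min(1, 0.788) = 0.788
B ∧ ((A ⇒ B) ⇒ B) = min(0.120, 0.788) = 0.120
(B ∧ ((A ⇒ B) ⇒ B)) ∧ C = min(0.120, 0.239) = 0.120
¬((B ∧ ((A ⇒ B) ⇒ B)) ∧ C) = 1 − 0.120 = 0.880
¬B = 1 − 0.120 = 0.880
¬((B ∧ ((A ⇒ B) ⇒ B)) ∧ C) ∧ ¬B = min(0.880, 0.880) = 0.880

0.880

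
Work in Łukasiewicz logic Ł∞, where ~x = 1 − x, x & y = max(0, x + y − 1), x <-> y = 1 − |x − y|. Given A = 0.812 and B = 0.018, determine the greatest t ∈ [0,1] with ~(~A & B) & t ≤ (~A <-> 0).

~A = 1 − 0.812 = 0.188
~A & B = max(0, 0.188 + 0.018 − 1) = max(0, -0.794) = 0.000
~(~A & B) = 1 − 0.000 = 1.000
So the left factor is ~(~A & B) = 1.000.
~A <-> 0 = 1 − |0.188 − 0.000| = 1 − 0.188 = 0.812
So the right-hand bound is ~A <-> 0 = 0.812.
The residuum of the Łukasiewicz t-norm gives the supremum: min(1, 1 − 1.000 + 0.812).
1 − 1.000 + 0.812 = 0.812, so t = min(1, 0.812) = 0.812.
Check: 1.000 & 0.812 = max(0, 0.812) = 0.812 ≤ 0.812.

0.812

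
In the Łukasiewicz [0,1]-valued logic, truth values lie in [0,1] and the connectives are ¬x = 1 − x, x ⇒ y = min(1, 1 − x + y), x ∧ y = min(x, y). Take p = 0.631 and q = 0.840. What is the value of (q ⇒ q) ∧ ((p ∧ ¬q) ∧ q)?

q ⇒ q = min(1, 1 − 0.840 + 0.840) = min(1, 1.000) = 1.000
¬q = 1 − 0.840 = 0.160
p ∧ ¬q = min(0.631, 0.160) = 0.160
(p ∧ ¬q) ∧ q = min(0.160, 0.840) = 0.160
(q ⇒ q) ∧ ((p ∧ ¬q) ∧ q) = min(1.000, 0.160) = 0.160

0.160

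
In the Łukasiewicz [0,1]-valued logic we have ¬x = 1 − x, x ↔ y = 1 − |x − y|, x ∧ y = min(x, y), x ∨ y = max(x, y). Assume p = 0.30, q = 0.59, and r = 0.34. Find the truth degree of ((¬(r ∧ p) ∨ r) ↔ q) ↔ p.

r ∧ p = min(0.34, 0.30) = 0.30
¬(r ∧ p) = 1 − 0.30 = 0.70
¬(r ∧ p) ∨ r = max(0.70, 0.34) = 0.70
(¬(r ∧ p) ∨ r) ↔ q = 1 − |0.70 − 0.59| = 1 − 0.11 = 0.89
((¬(r ∧ p) ∨ r) ↔ q) ↔ p = 1 − |0.89 − 0.30| = 1 − 0.59 = 0.41

0.41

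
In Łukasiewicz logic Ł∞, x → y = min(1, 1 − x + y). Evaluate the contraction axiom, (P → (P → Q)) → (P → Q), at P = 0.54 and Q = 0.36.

0.82

P → Q = min(1, 1 − 0.54 + 0.36) = min(1, 0.82) = 0.82
P → (P → Q) = min(1, 1 − 0.54 + 0.82) = min(1, 1.28) = 1.00
(P → (P → Q)) → (P → Q) = min(1, 1 − 1.00 + 0.82) = min(1, 0.82) = 0.82
(The value 0.82 < 1 shows this instance is not satisfied; fails in Ł∞ (the t-norm is not idempotent).)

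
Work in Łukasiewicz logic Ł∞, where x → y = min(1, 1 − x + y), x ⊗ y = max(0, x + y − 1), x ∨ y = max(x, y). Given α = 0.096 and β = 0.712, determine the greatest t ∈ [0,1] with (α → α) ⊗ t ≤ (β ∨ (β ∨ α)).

0.712

α → α = min(1, 1 − 0.096 + 0.096) = min(1, 1.000) = 1.000
So the left factor is α → α = 1.000.
β ∨ α = max(0.712, 0.096) = 0.712
β ∨ (β ∨ α) = max(0.712, 0.712) = 0.712
So the right-hand bound is β ∨ (β ∨ α) = 0.712.
The residuum of the Łukasiewicz t-norm gives the supremum: min(1, 1 − 1.000 + 0.712).
1 − 1.000 + 0.712 = 0.712, so t = min(1, 0.712) = 0.712.
Check: 1.000 ⊗ 0.712 = max(0, 0.712) = 0.712 ≤ 0.712.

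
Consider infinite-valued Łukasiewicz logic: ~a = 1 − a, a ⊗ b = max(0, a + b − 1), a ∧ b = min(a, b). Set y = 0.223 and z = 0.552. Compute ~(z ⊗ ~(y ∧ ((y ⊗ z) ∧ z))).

y ⊗ z = max(0, 0.223 + 0.552 − 1) = max(0, -0.225) = 0.000
(y ⊗ z) ∧ z = min(0.000, 0.552) = 0.000
y ∧ ((y ⊗ z) ∧ z) = min(0.223, 0.000) = 0.000
~(y ∧ ((y ⊗ z) ∧ z)) = 1 − 0.000 = 1.000
z ⊗ ~(y ∧ ((y ⊗ z) ∧ z)) = max(0, 0.552 + 1.000 − 1) = max(0, 0.552) = 0.552
~(z ⊗ ~(y ∧ ((y ⊗ z) ∧ z))) = 1 − 0.552 = 0.448

0.448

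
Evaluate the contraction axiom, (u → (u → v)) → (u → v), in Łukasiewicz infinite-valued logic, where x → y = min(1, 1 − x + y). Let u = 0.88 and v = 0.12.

0.88

u → v = min(1, 1 − 0.88 + 0.12) = min(1, 0.24) = 0.24
u → (u → v) = min(1, 1 − 0.88 + 0.24) = min(1, 0.36) = 0.36
(u → (u → v)) → (u → v) = min(1, 1 − 0.36 + 0.24) = min(1, 0.88) = 0.88
(The value 0.88 < 1 shows this instance is not satisfied; fails in Ł∞ (the t-norm is not idempotent).)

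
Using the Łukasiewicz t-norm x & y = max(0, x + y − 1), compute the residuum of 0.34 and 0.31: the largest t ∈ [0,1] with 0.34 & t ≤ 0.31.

0.97

The residuum of the Łukasiewicz t-norm gives the supremum: min(1, 1 − 0.34 + 0.31).
1 − 0.34 + 0.31 = 0.97, so t = min(1, 0.97) = 0.97.
Check: 0.34 & 0.97 = max(0, 0.31) = 0.31 ≤ 0.31.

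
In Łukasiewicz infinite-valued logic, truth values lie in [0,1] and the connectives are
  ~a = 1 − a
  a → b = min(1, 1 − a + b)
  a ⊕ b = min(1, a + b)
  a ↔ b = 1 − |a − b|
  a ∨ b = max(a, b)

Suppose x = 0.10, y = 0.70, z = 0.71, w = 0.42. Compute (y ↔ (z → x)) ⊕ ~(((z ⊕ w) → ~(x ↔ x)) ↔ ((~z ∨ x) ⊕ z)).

z → x = min(1, 1 − 0.71 + 0.10) = min(1, 0.39) = 0.39
y ↔ (z → x) = 1 − |0.70 − 0.39| = 1 − 0.31 = 0.69
z ⊕ w = min(1, 0.71 + 0.42) = min(1, 1.13) = 1.00
x ↔ x = 1 − |0.10 − 0.10| = 1 − 0.00 = 1.00
~(x ↔ x) = 1 − 1.00 = 0.00
(z ⊕ w) → ~(x ↔ x) = min(1, 1 − 1.00 + 0.00) = min(1, 0.00) = 0.00
~z = 1 − 0.71 = 0.29
~z ∨ x = max(0.29, 0.10) = 0.29
(~z ∨ x) ⊕ z = min(1, 0.29 + 0.71) = min(1, 1.00) = 1.00
((z ⊕ w) → ~(x ↔ x)) ↔ ((~z ∨ x) ⊕ z) = 1 − |0.00 − 1.00| = 1 − 1.00 = 0.00
~(((z ⊕ w) → ~(x ↔ x)) ↔ ((~z ∨ x) ⊕ z)) = 1 − 0.00 = 1.00
(y ↔ (z → x)) ⊕ ~(((z ⊕ w) → ~(x ↔ x)) ↔ ((~z ∨ x) ⊕ z)) = min(1, 0.69 + 1.00) = min(1, 1.69) = 1.00

1.00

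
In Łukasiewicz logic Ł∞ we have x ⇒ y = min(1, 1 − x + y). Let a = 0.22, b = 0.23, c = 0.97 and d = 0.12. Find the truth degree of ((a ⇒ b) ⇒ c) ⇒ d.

0.15

a ⇒ b = min(1, 1 − 0.22 + 0.23) = min(1, 1.01) = 1.00
(a ⇒ b) ⇒ c = min(1, 1 − 1.00 + 0.97) = min(1, 0.97) = 0.97
((a ⇒ b) ⇒ c) ⇒ d = min(1, 1 − 0.97 + 0.12) = min(1, 0.15) = 0.15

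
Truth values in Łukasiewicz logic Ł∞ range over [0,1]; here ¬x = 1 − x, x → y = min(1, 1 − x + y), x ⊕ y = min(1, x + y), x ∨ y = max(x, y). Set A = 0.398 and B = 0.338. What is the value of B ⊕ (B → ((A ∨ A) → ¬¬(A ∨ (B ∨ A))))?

1.000

A ∨ A = max(0.398, 0.398) = 0.398
B ∨ A = max(0.338, 0.398) = 0.398
A ∨ (B ∨ A) = max(0.398, 0.398) = 0.398
¬(A ∨ (B ∨ A)) = 1 − 0.398 = 0.602
¬¬(A ∨ (B ∨ A)) = 1 − 0.602 = 0.398
(A ∨ A) → ¬¬(A ∨ (B ∨ A)) = min(1, 1 − 0.398 + 0.398) = min(1, 1.000) = 1.000
B → ((A ∨ A) → ¬¬(A ∨ (B ∨ A))) = min(1, 1 − 0.338 + 1.000) = min(1, 1.662) = 1.000
B ⊕ (B → ((A ∨ A) → ¬¬(A ∨ (B ∨ A)))) = min(1, 0.338 + 1.000) = min(1, 1.338) = 1.000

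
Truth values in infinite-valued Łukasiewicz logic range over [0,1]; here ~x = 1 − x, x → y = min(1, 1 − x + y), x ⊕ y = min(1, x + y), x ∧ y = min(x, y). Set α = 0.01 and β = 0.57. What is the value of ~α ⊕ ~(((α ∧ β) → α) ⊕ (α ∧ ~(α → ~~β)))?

~α = 1 − 0.01 = 0.99
α ∧ β = min(0.01, 0.57) = 0.01
(α ∧ β) → α = min(1, 1 − 0.01 + 0.01) = min(1, 1.00) = 1.00
~β = 1 − 0.57 = 0.43
~~β = 1 − 0.43 = 0.57
α → ~~β = min(1, 1 − 0.01 + 0.57) = min(1, 1.56) = 1.00
~(α → ~~β) = 1 − 1.00 = 0.00
α ∧ ~(α → ~~β) = min(0.01, 0.00) = 0.00
((α ∧ β) → α) ⊕ (α ∧ ~(α → ~~β)) = min(1, 1.00 + 0.00) = min(1, 1.00) = 1.00
~(((α ∧ β) → α) ⊕ (α ∧ ~(α → ~~β))) = 1 − 1.00 = 0.00
~α ⊕ ~(((α ∧ β) → α) ⊕ (α ∧ ~(α → ~~β))) = min(1, 0.99 + 0.00) = min(1, 0.99) = 0.99

0.99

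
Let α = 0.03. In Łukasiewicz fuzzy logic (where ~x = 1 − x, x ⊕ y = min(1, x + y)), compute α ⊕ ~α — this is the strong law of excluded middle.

~α = 1 − 0.03 = 0.97
α ⊕ ~α = min(1, 0.03 + 0.97) = min(1, 1.00) = 1.00
(As expected: always 1 in Ł∞ since a ⊕ (1−a) = 1.)

1.00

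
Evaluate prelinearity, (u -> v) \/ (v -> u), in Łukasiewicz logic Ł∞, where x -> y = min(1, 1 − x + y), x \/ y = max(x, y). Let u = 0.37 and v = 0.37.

1.00

u -> v = min(1, 1 − 0.37 + 0.37) = min(1, 1.00) = 1.00
v -> u = min(1, 1 − 0.37 + 0.37) = min(1, 1.00) = 1.00
(u -> v) \/ (v -> u) = max(1.00, 1.00) = 1.00
(As expected: a Ł∞-tautology — holds in every MV-chain.)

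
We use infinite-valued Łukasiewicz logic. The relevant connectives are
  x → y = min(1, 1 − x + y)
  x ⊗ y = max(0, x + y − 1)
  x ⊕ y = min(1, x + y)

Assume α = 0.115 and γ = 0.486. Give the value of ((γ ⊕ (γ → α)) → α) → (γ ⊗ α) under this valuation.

0.885

γ → α = min(1, 1 − 0.486 + 0.115) = min(1, 0.629) = 0.629
γ ⊕ (γ → α) = min(1, 0.486 + 0.629) = min(1, 1.115) = 1.000
(γ ⊕ (γ → α)) → α = min(1, 1 − 1.000 + 0.115) = min(1, 0.115) = 0.115
γ ⊗ α = max(0, 0.486 + 0.115 − 1) = max(0, -0.399) = 0.000
((γ ⊕ (γ → α)) → α) → (γ ⊗ α) = min(1, 1 − 0.115 + 0.000) = min(1, 0.885) = 0.885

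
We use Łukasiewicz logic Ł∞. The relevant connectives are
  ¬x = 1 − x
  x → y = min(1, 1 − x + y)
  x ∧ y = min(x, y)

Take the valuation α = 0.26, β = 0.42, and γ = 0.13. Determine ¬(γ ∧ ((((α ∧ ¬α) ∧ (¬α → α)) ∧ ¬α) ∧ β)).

0.87

¬α = 1 − 0.26 = 0.74
α ∧ ¬α = min(0.26, 0.74) = 0.26
¬α → α = min(1, 1 − 0.74 + 0.26) = min(1, 0.52) = 0.52
(α ∧ ¬α) ∧ (¬α → α) = min(0.26, 0.52) = 0.26
((α ∧ ¬α) ∧ (¬α → α)) ∧ ¬α = min(0.26, 0.74) = 0.26
(((α ∧ ¬α) ∧ (¬α → α)) ∧ ¬α) ∧ β = min(0.26, 0.42) = 0.26
γ ∧ ((((α ∧ ¬α) ∧ (¬α → α)) ∧ ¬α) ∧ β) = min(0.13, 0.26) = 0.13
¬(γ ∧ ((((α ∧ ¬α) ∧ (¬α → α)) ∧ ¬α) ∧ β)) = 1 − 0.13 = 0.87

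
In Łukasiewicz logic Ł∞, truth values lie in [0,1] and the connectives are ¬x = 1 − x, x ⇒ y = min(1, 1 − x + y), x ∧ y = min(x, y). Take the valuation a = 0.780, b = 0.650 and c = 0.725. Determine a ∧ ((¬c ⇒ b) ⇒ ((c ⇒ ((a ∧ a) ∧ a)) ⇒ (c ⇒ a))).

0.780

¬c = 1 − 0.725 = 0.275
¬c ⇒ b = min(1, 1 − 0.275 + 0.650) = min(1, 1.375) = 1.000
a ∧ a = min(0.780, 0.780) = 0.780
(a ∧ a) ∧ a = min(0.780, 0.780) = 0.780
c ⇒ ((a ∧ a) ∧ a) = min(1, 1 − 0.725 + 0.780) = min(1, 1.055) = 1.000
c ⇒ a = min(1, 1 − 0.725 + 0.780) = min(1, 1.055) = 1.000
(c ⇒ ((a ∧ a) ∧ a)) ⇒ (c ⇒ a) = min(1, 1 − 1.000 + 1.000) = min(1, 1.000) = 1.000
(¬c ⇒ b) ⇒ ((c ⇒ ((a ∧ a) ∧ a)) ⇒ (c ⇒ a)) = min(1, 1 − 1.000 + 1.000) = min(1, 1.000) = 1.000
a ∧ ((¬c ⇒ b) ⇒ ((c ⇒ ((a ∧ a) ∧ a)) ⇒ (c ⇒ a))) = min(0.780, 1.000) = 0.780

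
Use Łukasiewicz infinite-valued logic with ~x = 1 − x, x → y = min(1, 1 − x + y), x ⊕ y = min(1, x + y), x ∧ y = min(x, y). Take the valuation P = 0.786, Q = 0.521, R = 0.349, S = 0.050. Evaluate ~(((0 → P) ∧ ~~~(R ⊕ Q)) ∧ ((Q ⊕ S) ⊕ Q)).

0.870

0 → P = min(1, 1 − 0.000 + 0.786) = min(1, 1.786) = 1.000
R ⊕ Q = min(1, 0.349 + 0.521) = min(1, 0.870) = 0.870
~(R ⊕ Q) = 1 − 0.870 = 0.130
~~(R ⊕ Q) = 1 − 0.130 = 0.870
~~~(R ⊕ Q) = 1 − 0.870 = 0.130
(0 → P) ∧ ~~~(R ⊕ Q) = min(1.000, 0.130) = 0.130
Q ⊕ S = min(1, 0.521 + 0.050) = min(1, 0.571) = 0.571
(Q ⊕ S) ⊕ Q = min(1, 0.571 + 0.521) = min(1, 1.092) = 1.000
((0 → P) ∧ ~~~(R ⊕ Q)) ∧ ((Q ⊕ S) ⊕ Q) = min(0.130, 1.000) = 0.130
~(((0 → P) ∧ ~~~(R ⊕ Q)) ∧ ((Q ⊕ S) ⊕ Q)) = 1 − 0.130 = 0.870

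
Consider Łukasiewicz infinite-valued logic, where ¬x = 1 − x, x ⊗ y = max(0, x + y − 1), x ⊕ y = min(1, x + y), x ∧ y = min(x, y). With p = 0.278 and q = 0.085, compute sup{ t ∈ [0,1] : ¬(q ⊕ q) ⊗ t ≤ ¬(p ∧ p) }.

0.892

q ⊕ q = min(1, 0.085 + 0.085) = min(1, 0.170) = 0.170
¬(q ⊕ q) = 1 − 0.170 = 0.830
So the left factor is ¬(q ⊕ q) = 0.830.
p ∧ p = min(0.278, 0.278) = 0.278
¬(p ∧ p) = 1 − 0.278 = 0.722
So the right-hand bound is ¬(p ∧ p) = 0.722.
The residuum of the Łukasiewicz t-norm gives the supremum: min(1, 1 − 0.830 + 0.722).
1 − 0.830 + 0.722 = 0.892, so t = min(1, 0.892) = 0.892.
Check: 0.830 ⊗ 0.892 = max(0, 0.722) = 0.722 ≤ 0.722.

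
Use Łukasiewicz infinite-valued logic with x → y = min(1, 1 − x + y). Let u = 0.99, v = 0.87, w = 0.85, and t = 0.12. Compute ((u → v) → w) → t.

u → v = min(1, 1 − 0.99 + 0.87) = min(1, 0.88) = 0.88
(u → v) → w = min(1, 1 − 0.88 + 0.85) = min(1, 0.97) = 0.97
((u → v) → w) → t = min(1, 1 − 0.97 + 0.12) = min(1, 0.15) = 0.15

0.15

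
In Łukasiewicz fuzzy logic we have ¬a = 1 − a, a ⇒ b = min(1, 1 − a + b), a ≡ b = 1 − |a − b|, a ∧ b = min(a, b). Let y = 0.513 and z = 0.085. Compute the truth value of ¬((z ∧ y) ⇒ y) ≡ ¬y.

z ∧ y = min(0.085, 0.513) = 0.085
(z ∧ y) ⇒ y = min(1, 1 − 0.085 + 0.513) = min(1, 1.428) = 1.000
¬((z ∧ y) ⇒ y) = 1 − 1.000 = 0.000
¬y = 1 − 0.513 = 0.487
¬((z ∧ y) ⇒ y) ≡ ¬y = 1 − |0.000 − 0.487| = 1 − 0.487 = 0.513

0.513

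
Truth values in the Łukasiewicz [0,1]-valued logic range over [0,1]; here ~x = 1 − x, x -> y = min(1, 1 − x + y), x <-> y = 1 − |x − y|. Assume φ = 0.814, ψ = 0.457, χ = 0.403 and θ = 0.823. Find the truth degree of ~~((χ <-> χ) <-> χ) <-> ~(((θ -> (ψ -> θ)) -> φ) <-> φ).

0.597

χ <-> χ = 1 − |0.403 − 0.403| = 1 − 0.000 = 1.000
(χ <-> χ) <-> χ = 1 − |1.000 − 0.403| = 1 − 0.597 = 0.403
~((χ <-> χ) <-> χ) = 1 − 0.403 = 0.597
~~((χ <-> χ) <-> χ) = 1 − 0.597 = 0.403
ψ -> θ = min(1, 1 − 0.457 + 0.823) = min(1, 1.366) = 1.000
θ -> (ψ -> θ) = min(1, 1 − 0.823 + 1.000) = min(1, 1.177) = 1.000
(θ -> (ψ -> θ)) -> φ = min(1, 1 − 1.000 + 0.814) = min(1, 0.814) = 0.814
((θ -> (ψ -> θ)) -> φ) <-> φ = 1 − |0.814 − 0.814| = 1 − 0.000 = 1.000
~(((θ -> (ψ -> θ)) -> φ) <-> φ) = 1 − 1.000 = 0.000
~~((χ <-> χ) <-> χ) <-> ~(((θ -> (ψ -> θ)) -> φ) <-> φ) = 1 − |0.403 − 0.000| = 1 − 0.403 = 0.597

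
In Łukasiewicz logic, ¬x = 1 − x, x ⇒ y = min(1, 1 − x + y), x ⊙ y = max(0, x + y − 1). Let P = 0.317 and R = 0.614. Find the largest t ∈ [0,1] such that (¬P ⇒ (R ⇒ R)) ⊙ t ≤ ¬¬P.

¬P = 1 − 0.317 = 0.683
R ⇒ R = min(1, 1 − 0.614 + 0.614) = min(1, 1.000) = 1.000
¬P ⇒ (R ⇒ R) = min(1, 1 − 0.683 + 1.000) = min(1, 1.317) = 1.000
So the left factor is ¬P ⇒ (R ⇒ R) = 1.000.
¬¬P = 1 − 0.683 = 0.317
So the right-hand bound is ¬¬P = 0.317.
The residuum of the Łukasiewicz t-norm gives the supremum: min(1, 1 − 1.000 + 0.317).
1 − 1.000 + 0.317 = 0.317, so t = min(1, 0.317) = 0.317.
Check: 1.000 ⊙ 0.317 = max(0, 0.317) = 0.317 ≤ 0.317.

0.317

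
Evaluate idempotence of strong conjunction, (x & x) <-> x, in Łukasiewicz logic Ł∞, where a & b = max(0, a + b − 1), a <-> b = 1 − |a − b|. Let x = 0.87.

0.87

x & x = max(0, 0.87 + 0.87 − 1) = max(0, 0.74) = 0.74
(x & x) <-> x = 1 − |0.74 − 0.87| = 1 − 0.13 = 0.87
(The value 0.87 < 1 shows this instance is not satisfied; fails in Ł∞ since a ⊗ a = max(0, 2a−1) ≠ a in general.)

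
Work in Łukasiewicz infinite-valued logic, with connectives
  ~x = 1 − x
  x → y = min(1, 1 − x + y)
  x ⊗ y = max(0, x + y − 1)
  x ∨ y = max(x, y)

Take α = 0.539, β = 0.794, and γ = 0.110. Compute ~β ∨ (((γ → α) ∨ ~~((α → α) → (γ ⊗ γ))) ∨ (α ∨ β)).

~β = 1 − 0.794 = 0.206
γ → α = min(1, 1 − 0.110 + 0.539) = min(1, 1.429) = 1.000
α → α = min(1, 1 − 0.539 + 0.539) = min(1, 1.000) = 1.000
γ ⊗ γ = max(0, 0.110 + 0.110 − 1) = max(0, -0.780) = 0.000
(α → α) → (γ ⊗ γ) = min(1, 1 − 1.000 + 0.000) = min(1, 0.000) = 0.000
~((α → α) → (γ ⊗ γ)) = 1 − 0.000 = 1.000
~~((α → α) → (γ ⊗ γ)) = 1 − 1.000 = 0.000
(γ → α) ∨ ~~((α → α) → (γ ⊗ γ)) = max(1.000, 0.000) = 1.000
α ∨ β = max(0.539, 0.794) = 0.794
((γ → α) ∨ ~~((α → α) → (γ ⊗ γ))) ∨ (α ∨ β) = max(1.000, 0.794) = 1.000
~β ∨ (((γ → α) ∨ ~~((α → α) → (γ ⊗ γ))) ∨ (α ∨ β)) = max(0.206, 1.000) = 1.000

1.000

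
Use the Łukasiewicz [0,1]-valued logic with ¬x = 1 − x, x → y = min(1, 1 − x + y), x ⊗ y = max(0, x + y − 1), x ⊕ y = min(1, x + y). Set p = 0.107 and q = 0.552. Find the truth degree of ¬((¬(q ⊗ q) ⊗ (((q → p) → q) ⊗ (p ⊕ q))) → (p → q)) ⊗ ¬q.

0.000

q ⊗ q = max(0, 0.552 + 0.552 − 1) = max(0, 0.104) = 0.104
¬(q ⊗ q) = 1 − 0.104 = 0.896
q → p = min(1, 1 − 0.552 + 0.107) = min(1, 0.555) = 0.555
(q → p) → q = min(1, 1 − 0.555 + 0.552) = min(1, 0.997) = 0.997
p ⊕ q = min(1, 0.107 + 0.552) = min(1, 0.659) = 0.659
((q → p) → q) ⊗ (p ⊕ q) = max(0, 0.997 + 0.659 − 1) = max(0, 0.656) = 0.656
¬(q ⊗ q) ⊗ (((q → p) → q) ⊗ (p ⊕ q)) = max(0, 0.896 + 0.656 − 1) = max(0, 0.552) = 0.552
p → q = min(1, 1 − 0.107 + 0.552) = min(1, 1.445) = 1.000
(¬(q ⊗ q) ⊗ (((q → p) → q) ⊗ (p ⊕ q))) → (p → q) = min(1, 1 − 0.552 + 1.000) = min(1, 1.448) = 1.000
¬((¬(q ⊗ q) ⊗ (((q → p) → q) ⊗ (p ⊕ q))) → (p → q)) = 1 − 1.000 = 0.000
¬q = 1 − 0.552 = 0.448
¬((¬(q ⊗ q) ⊗ (((q → p) → q) ⊗ (p ⊕ q))) → (p → q)) ⊗ ¬q = max(0, 0.000 + 0.448 − 1) = max(0, -0.552) = 0.000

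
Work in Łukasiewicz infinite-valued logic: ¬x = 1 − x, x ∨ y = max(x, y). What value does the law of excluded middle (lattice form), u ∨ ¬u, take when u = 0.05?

¬u = 1 − 0.05 = 0.95
u ∨ ¬u = max(0.05, 0.95) = 0.95
(The value 0.95 < 1 shows this instance is not satisfied; not a Ł∞-tautology — its value is max(a, 1−a).)

0.95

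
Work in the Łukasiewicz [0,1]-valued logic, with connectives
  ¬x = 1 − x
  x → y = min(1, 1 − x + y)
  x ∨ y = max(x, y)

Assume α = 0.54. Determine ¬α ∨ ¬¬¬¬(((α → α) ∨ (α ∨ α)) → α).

0.54

¬α = 1 − 0.54 = 0.46
α → α = min(1, 1 − 0.54 + 0.54) = min(1, 1.00) = 1.00
α ∨ α = max(0.54, 0.54) = 0.54
(α → α) ∨ (α ∨ α) = max(1.00, 0.54) = 1.00
((α → α) ∨ (α ∨ α)) → α = min(1, 1 − 1.00 + 0.54) = min(1, 0.54) = 0.54
¬(((α → α) ∨ (α ∨ α)) → α) = 1 − 0.54 = 0.46
¬¬(((α → α) ∨ (α ∨ α)) → α) = 1 − 0.46 = 0.54
¬¬¬(((α → α) ∨ (α ∨ α)) → α) = 1 − 0.54 = 0.46
¬¬¬¬(((α → α) ∨ (α ∨ α)) → α) = 1 − 0.46 = 0.54
¬α ∨ ¬¬¬¬(((α → α) ∨ (α ∨ α)) → α) = max(0.46, 0.54) = 0.54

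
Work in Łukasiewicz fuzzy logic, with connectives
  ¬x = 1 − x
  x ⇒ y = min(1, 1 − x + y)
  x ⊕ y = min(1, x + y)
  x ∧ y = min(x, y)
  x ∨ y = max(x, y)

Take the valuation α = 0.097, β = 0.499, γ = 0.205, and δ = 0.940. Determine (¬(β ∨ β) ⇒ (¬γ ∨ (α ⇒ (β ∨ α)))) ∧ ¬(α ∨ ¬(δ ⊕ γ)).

0.903

β ∨ β = max(0.499, 0.499) = 0.499
¬(β ∨ β) = 1 − 0.499 = 0.501
¬γ = 1 − 0.205 = 0.795
β ∨ α = max(0.499, 0.097) = 0.499
α ⇒ (β ∨ α) = min(1, 1 − 0.097 + 0.499) = min(1, 1.402) = 1.000
¬γ ∨ (α ⇒ (β ∨ α)) = max(0.795, 1.000) = 1.000
¬(β ∨ β) ⇒ (¬γ ∨ (α ⇒ (β ∨ α))) = min(1, 1 − 0.501 + 1.000) = min(1, 1.499) = 1.000
δ ⊕ γ = min(1, 0.940 + 0.205) = min(1, 1.145) = 1.000
¬(δ ⊕ γ) = 1 − 1.000 = 0.000
α ∨ ¬(δ ⊕ γ) = max(0.097, 0.000) = 0.097
¬(α ∨ ¬(δ ⊕ γ)) = 1 − 0.097 = 0.903
(¬(β ∨ β) ⇒ (¬γ ∨ (α ⇒ (β ∨ α)))) ∧ ¬(α ∨ ¬(δ ⊕ γ)) = min(1.000, 0.903) = 0.903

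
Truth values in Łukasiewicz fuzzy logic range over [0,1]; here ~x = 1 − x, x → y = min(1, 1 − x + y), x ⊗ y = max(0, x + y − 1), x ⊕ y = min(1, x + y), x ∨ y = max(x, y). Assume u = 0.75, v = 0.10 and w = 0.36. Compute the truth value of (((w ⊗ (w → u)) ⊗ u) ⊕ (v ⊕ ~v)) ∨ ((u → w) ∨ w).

1.00

w → u = min(1, 1 − 0.36 + 0.75) = min(1, 1.39) = 1.00
w ⊗ (w → u) = max(0, 0.36 + 1.00 − 1) = max(0, 0.36) = 0.36
(w ⊗ (w → u)) ⊗ u = max(0, 0.36 + 0.75 − 1) = max(0, 0.11) = 0.11
~v = 1 − 0.10 = 0.90
v ⊕ ~v = min(1, 0.10 + 0.90) = min(1, 1.00) = 1.00
((w ⊗ (w → u)) ⊗ u) ⊕ (v ⊕ ~v) = min(1, 0.11 + 1.00) = min(1, 1.11) = 1.00
u → w = min(1, 1 − 0.75 + 0.36) = min(1, 0.61) = 0.61
(u → w) ∨ w = max(0.61, 0.36) = 0.61
(((w ⊗ (w → u)) ⊗ u) ⊕ (v ⊕ ~v)) ∨ ((u → w) ∨ w) = max(1.00, 0.61) = 1.00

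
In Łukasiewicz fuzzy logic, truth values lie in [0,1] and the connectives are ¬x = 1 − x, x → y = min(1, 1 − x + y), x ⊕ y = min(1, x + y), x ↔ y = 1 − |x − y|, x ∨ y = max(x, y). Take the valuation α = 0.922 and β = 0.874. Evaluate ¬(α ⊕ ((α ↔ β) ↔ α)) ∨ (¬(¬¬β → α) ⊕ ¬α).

α ↔ β = 1 − |0.922 − 0.874| = 1 − 0.048 = 0.952
(α ↔ β) ↔ α = 1 − |0.952 − 0.922| = 1 − 0.030 = 0.970
α ⊕ ((α ↔ β) ↔ α) = min(1, 0.922 + 0.970) = min(1, 1.892) = 1.000
¬(α ⊕ ((α ↔ β) ↔ α)) = 1 − 1.000 = 0.000
¬β = 1 − 0.874 = 0.126
¬¬β = 1 − 0.126 = 0.874
¬¬β → α = min(1, 1 − 0.874 + 0.922) = min(1, 1.048) = 1.000
¬(¬¬β → α) = 1 − 1.000 = 0.000
¬α = 1 − 0.922 = 0.078
¬(¬¬β → α) ⊕ ¬α = min(1, 0.000 + 0.078) = min(1, 0.078) = 0.078
¬(α ⊕ ((α ↔ β) ↔ α)) ∨ (¬(¬¬β → α) ⊕ ¬α) = max(0.000, 0.078) = 0.078

0.078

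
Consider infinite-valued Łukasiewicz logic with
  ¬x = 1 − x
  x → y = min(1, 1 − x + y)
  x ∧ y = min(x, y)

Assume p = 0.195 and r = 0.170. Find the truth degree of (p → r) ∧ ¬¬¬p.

0.805

p → r = min(1, 1 − 0.195 + 0.170) = min(1, 0.975) = 0.975
¬p = 1 − 0.195 = 0.805
¬¬p = 1 − 0.805 = 0.195
¬¬¬p = 1 − 0.195 = 0.805
(p → r) ∧ ¬¬¬p = min(0.975, 0.805) = 0.805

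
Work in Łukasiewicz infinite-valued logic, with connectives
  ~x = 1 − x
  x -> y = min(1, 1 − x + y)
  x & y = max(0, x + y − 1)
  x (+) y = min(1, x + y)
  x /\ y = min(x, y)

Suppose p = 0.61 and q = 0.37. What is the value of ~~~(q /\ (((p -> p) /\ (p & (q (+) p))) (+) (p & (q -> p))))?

p -> p = min(1, 1 − 0.61 + 0.61) = min(1, 1.00) = 1.00
q (+) p = min(1, 0.37 + 0.61) = min(1, 0.98) = 0.98
p & (q (+) p) = max(0, 0.61 + 0.98 − 1) = max(0, 0.59) = 0.59
(p -> p) /\ (p & (q (+) p)) = min(1.00, 0.59) = 0.59
q -> p = min(1, 1 − 0.37 + 0.61) = min(1, 1.24) = 1.00
p & (q -> p) = max(0, 0.61 + 1.00 − 1) = max(0, 0.61) = 0.61
((p -> p) /\ (p & (q (+) p))) (+) (p & (q -> p)) = min(1, 0.59 + 0.61) = min(1, 1.20) = 1.00
q /\ (((p -> p) /\ (p & (q (+) p))) (+) (p & (q -> p))) = min(0.37, 1.00) = 0.37
~(q /\ (((p -> p) /\ (p & (q (+) p))) (+) (p & (q -> p)))) = 1 − 0.37 = 0.63
~~(q /\ (((p -> p) /\ (p & (q (+) p))) (+) (p & (q -> p)))) = 1 − 0.63 = 0.37
~~~(q /\ (((p -> p) /\ (p & (q (+) p))) (+) (p & (q -> p)))) = 1 − 0.37 = 0.63

0.63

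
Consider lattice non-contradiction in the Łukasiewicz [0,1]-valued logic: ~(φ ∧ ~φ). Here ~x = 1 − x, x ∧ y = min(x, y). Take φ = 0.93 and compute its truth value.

~φ = 1 − 0.93 = 0.07
φ ∧ ~φ = min(0.93, 0.07) = 0.07
~(φ ∧ ~φ) = 1 − 0.07 = 0.93
(The value 0.93 < 1 shows this instance is not satisfied; not a Ł∞-tautology — its value is 1 − min(a, 1−a).)

0.93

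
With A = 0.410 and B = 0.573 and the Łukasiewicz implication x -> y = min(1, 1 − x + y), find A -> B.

1.000

A -> B = min(1, 1 − 0.410 + 0.573) = min(1, 1.163) = 1.000
For comparison, the Gödel implication (1 if x ≤ y else y) would give 1.000.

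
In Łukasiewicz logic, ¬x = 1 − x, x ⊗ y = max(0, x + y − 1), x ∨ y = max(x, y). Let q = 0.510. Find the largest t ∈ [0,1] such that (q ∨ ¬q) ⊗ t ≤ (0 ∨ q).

¬q = 1 − 0.510 = 0.490
q ∨ ¬q = max(0.510, 0.490) = 0.510
So the left factor is q ∨ ¬q = 0.510.
0 ∨ q = max(0.000, 0.510) = 0.510
So the right-hand bound is 0 ∨ q = 0.510.
The residuum of the Łukasiewicz t-norm gives the supremum: min(1, 1 − 0.510 + 0.510).
1 − 0.510 + 0.510 = 1.000, so t = min(1, 1.000) = 1.000.
Check: 0.510 ⊗ 1.000 = max(0, 0.510) = 0.510 ≤ 0.510.

1.000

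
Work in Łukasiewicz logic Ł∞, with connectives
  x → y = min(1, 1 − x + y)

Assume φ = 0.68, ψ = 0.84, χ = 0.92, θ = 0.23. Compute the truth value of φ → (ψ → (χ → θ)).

χ → θ = min(1, 1 − 0.92 + 0.23) = min(1, 0.31) = 0.31
ψ → (χ → θ) = min(1, 1 − 0.84 + 0.31) = min(1, 0.47) = 0.47
φ → (ψ → (χ → θ)) = min(1, 1 − 0.68 + 0.47) = min(1, 0.79) = 0.79

0.79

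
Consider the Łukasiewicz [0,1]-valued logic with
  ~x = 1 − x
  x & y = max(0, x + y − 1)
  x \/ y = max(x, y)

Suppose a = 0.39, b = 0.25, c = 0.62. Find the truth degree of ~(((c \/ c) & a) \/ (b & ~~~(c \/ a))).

c \/ c = max(0.62, 0.62) = 0.62
(c \/ c) & a = max(0, 0.62 + 0.39 − 1) = max(0, 0.01) = 0.01
c \/ a = max(0.62, 0.39) = 0.62
~(c \/ a) = 1 − 0.62 = 0.38
~~(c \/ a) = 1 − 0.38 = 0.62
~~~(c \/ a) = 1 − 0.62 = 0.38
b & ~~~(c \/ a) = max(0, 0.25 + 0.38 − 1) = max(0, -0.37) = 0.00
((c \/ c) & a) \/ (b & ~~~(c \/ a)) = max(0.01, 0.00) = 0.01
~(((c \/ c) & a) \/ (b & ~~~(c \/ a))) = 1 − 0.01 = 0.99

0.99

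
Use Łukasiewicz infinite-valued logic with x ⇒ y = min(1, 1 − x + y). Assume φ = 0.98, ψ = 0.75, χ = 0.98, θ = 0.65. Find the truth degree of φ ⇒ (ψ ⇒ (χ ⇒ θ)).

χ ⇒ θ = min(1, 1 − 0.98 + 0.65) = min(1, 0.67) = 0.67
ψ ⇒ (χ ⇒ θ) = min(1, 1 − 0.75 + 0.67) = min(1, 0.92) = 0.92
φ ⇒ (ψ ⇒ (χ ⇒ θ)) = min(1, 1 − 0.98 + 0.92) = min(1, 0.94) = 0.94

0.94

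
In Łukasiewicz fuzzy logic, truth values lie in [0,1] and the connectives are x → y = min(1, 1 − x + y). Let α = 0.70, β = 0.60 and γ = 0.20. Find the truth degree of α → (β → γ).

0.90

β → γ = min(1, 1 − 0.60 + 0.20) = min(1, 0.60) = 0.60
α → (β → γ) = min(1, 1 − 0.70 + 0.60) = min(1, 0.90) = 0.90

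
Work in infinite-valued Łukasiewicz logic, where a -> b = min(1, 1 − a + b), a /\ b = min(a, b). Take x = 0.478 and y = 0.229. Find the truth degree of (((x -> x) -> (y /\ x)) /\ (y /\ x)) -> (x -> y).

x -> x = min(1, 1 − 0.478 + 0.478) = min(1, 1.000) = 1.000
y /\ x = min(0.229, 0.478) = 0.229
(x -> x) -> (y /\ x) = min(1, 1 − 1.000 + 0.229) = min(1, 0.229) = 0.229
((x -> x) -> (y /\ x)) /\ (y /\ x) = min(0.229, 0.229) = 0.229
x -> y = min(1, 1 − 0.478 + 0.229) = min(1, 0.751) = 0.751
(((x -> x) -> (y /\ x)) /\ (y /\ x)) -> (x -> y) = min(1, 1 − 0.229 + 0.751) = min(1, 1.522) = 1.000

1.000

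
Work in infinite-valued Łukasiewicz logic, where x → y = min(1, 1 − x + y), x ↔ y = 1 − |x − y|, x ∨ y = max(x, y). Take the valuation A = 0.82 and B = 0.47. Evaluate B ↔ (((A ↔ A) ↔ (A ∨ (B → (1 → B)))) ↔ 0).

0.53

A ↔ A = 1 − |0.82 − 0.82| = 1 − 0.00 = 1.00
1 → B = min(1, 1 − 1.00 + 0.47) = min(1, 0.47) = 0.47
B → (1 → B) = min(1, 1 − 0.47 + 0.47) = min(1, 1.00) = 1.00
A ∨ (B → (1 → B)) = max(0.82, 1.00) = 1.00
(A ↔ A) ↔ (A ∨ (B → (1 → B))) = 1 − |1.00 − 1.00| = 1 − 0.00 = 1.00
((A ↔ A) ↔ (A ∨ (B → (1 → B)))) ↔ 0 = 1 − |1.00 − 0.00| = 1 − 1.00 = 0.00
B ↔ (((A ↔ A) ↔ (A ∨ (B → (1 → B)))) ↔ 0) = 1 − |0.47 − 0.00| = 1 − 0.47 = 0.53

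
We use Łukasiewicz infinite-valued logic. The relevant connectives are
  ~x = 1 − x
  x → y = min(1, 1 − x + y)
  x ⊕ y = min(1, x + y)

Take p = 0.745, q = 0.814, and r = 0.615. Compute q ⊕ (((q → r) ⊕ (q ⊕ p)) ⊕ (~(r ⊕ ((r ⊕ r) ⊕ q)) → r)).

1.000

q → r = min(1, 1 − 0.814 + 0.615) = min(1, 0.801) = 0.801
q ⊕ p = min(1, 0.814 + 0.745) = min(1, 1.559) = 1.000
(q → r) ⊕ (q ⊕ p) = min(1, 0.801 + 1.000) = min(1, 1.801) = 1.000
r ⊕ r = min(1, 0.615 + 0.615) = min(1, 1.230) = 1.000
(r ⊕ r) ⊕ q = min(1, 1.000 + 0.814) = min(1, 1.814) = 1.000
r ⊕ ((r ⊕ r) ⊕ q) = min(1, 0.615 + 1.000) = min(1, 1.615) = 1.000
~(r ⊕ ((r ⊕ r) ⊕ q)) = 1 − 1.000 = 0.000
~(r ⊕ ((r ⊕ r) ⊕ q)) → r = min(1, 1 − 0.000 + 0.615) = min(1, 1.615) = 1.000
((q → r) ⊕ (q ⊕ p)) ⊕ (~(r ⊕ ((r ⊕ r) ⊕ q)) → r) = min(1, 1.000 + 1.000) = min(1, 2.000) = 1.000
q ⊕ (((q → r) ⊕ (q ⊕ p)) ⊕ (~(r ⊕ ((r ⊕ r) ⊕ q)) → r)) = min(1, 0.814 + 1.000) = min(1, 1.814) = 1.000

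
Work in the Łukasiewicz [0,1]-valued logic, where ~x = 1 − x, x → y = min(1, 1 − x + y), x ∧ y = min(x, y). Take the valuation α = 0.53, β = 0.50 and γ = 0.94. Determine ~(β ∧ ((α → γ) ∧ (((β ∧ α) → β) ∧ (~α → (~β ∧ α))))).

0.50

α → γ = min(1, 1 − 0.53 + 0.94) = min(1, 1.41) = 1.00
β ∧ α = min(0.50, 0.53) = 0.50
(β ∧ α) → β = min(1, 1 − 0.50 + 0.50) = min(1, 1.00) = 1.00
~α = 1 − 0.53 = 0.47
~β = 1 − 0.50 = 0.50
~β ∧ α = min(0.50, 0.53) = 0.50
~α → (~β ∧ α) = min(1, 1 − 0.47 + 0.50) = min(1, 1.03) = 1.00
((β ∧ α) → β) ∧ (~α → (~β ∧ α)) = min(1.00, 1.00) = 1.00
(α → γ) ∧ (((β ∧ α) → β) ∧ (~α → (~β ∧ α))) = min(1.00, 1.00) = 1.00
β ∧ ((α → γ) ∧ (((β ∧ α) → β) ∧ (~α → (~β ∧ α)))) = min(0.50, 1.00) = 0.50
~(β ∧ ((α → γ) ∧ (((β ∧ α) → β) ∧ (~α → (~β ∧ α))))) = 1 − 0.50 = 0.50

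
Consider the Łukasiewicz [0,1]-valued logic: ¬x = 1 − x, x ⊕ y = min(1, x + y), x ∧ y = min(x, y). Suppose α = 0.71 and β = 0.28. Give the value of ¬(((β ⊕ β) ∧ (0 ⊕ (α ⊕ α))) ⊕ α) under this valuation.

β ⊕ β = min(1, 0.28 + 0.28) = min(1, 0.56) = 0.56
α ⊕ α = min(1, 0.71 + 0.71) = min(1, 1.42) = 1.00
0 ⊕ (α ⊕ α) = min(1, 0.00 + 1.00) = min(1, 1.00) = 1.00
(β ⊕ β) ∧ (0 ⊕ (α ⊕ α)) = min(0.56, 1.00) = 0.56
((β ⊕ β) ∧ (0 ⊕ (α ⊕ α))) ⊕ α = min(1, 0.56 + 0.71) = min(1, 1.27) = 1.00
¬(((β ⊕ β) ∧ (0 ⊕ (α ⊕ α))) ⊕ α) = 1 − 1.00 = 0.00

0.00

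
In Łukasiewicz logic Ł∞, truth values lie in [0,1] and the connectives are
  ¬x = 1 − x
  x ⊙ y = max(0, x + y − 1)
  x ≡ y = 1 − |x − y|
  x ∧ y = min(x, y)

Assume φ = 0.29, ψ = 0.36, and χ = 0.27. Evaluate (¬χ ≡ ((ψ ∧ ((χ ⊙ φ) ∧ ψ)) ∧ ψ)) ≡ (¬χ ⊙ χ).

¬χ = 1 − 0.27 = 0.73
χ ⊙ φ = max(0, 0.27 + 0.29 − 1) = max(0, -0.44) = 0.00
(χ ⊙ φ) ∧ ψ = min(0.00, 0.36) = 0.00
ψ ∧ ((χ ⊙ φ) ∧ ψ) = min(0.36, 0.00) = 0.00
(ψ ∧ ((χ ⊙ φ) ∧ ψ)) ∧ ψ = min(0.00, 0.36) = 0.00
¬χ ≡ ((ψ ∧ ((χ ⊙ φ) ∧ ψ)) ∧ ψ) = 1 − |0.73 − 0.00| = 1 − 0.73 = 0.27
¬χ ⊙ χ = max(0, 0.73 + 0.27 − 1) = max(0, 0.00) = 0.00
(¬χ ≡ ((ψ ∧ ((χ ⊙ φ) ∧ ψ)) ∧ ψ)) ≡ (¬χ ⊙ χ) = 1 − |0.27 − 0.00| = 1 − 0.27 = 0.73

0.73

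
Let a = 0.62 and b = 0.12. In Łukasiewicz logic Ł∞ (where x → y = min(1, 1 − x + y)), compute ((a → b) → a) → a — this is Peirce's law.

0.62

a → b = min(1, 1 − 0.62 + 0.12) = min(1, 0.50) = 0.50
(a → b) → a = min(1, 1 − 0.50 + 0.62) = min(1, 1.12) = 1.00
((a → b) → a) → a = min(1, 1 − 1.00 + 0.62) = min(1, 0.62) = 0.62
(The value 0.62 < 1 shows this instance is not satisfied; not a Ł∞-tautology in general.)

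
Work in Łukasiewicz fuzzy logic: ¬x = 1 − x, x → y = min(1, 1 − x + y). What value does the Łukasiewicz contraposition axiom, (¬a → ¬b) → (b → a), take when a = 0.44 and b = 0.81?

1.00

¬a = 1 − 0.44 = 0.56
¬b = 1 − 0.81 = 0.19
¬a → ¬b = min(1, 1 − 0.56 + 0.19) = min(1, 0.63) = 0.63
b → a = min(1, 1 − 0.81 + 0.44) = min(1, 0.63) = 0.63
(¬a → ¬b) → (b → a) = min(1, 1 − 0.63 + 0.63) = min(1, 1.00) = 1.00
(As expected: an axiom of Ł∞, always 1.)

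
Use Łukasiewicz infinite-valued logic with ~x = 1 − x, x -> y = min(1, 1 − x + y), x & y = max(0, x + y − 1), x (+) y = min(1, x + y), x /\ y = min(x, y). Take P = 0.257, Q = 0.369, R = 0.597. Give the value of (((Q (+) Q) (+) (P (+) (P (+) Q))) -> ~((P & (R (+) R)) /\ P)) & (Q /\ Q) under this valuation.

0.112

Q (+) Q = min(1, 0.369 + 0.369) = min(1, 0.738) = 0.738
P (+) Q = min(1, 0.257 + 0.369) = min(1, 0.626) = 0.626
P (+) (P (+) Q) = min(1, 0.257 + 0.626) = min(1, 0.883) = 0.883
(Q (+) Q) (+) (P (+) (P (+) Q)) = min(1, 0.738 + 0.883) = min(1, 1.621) = 1.000
R (+) R = min(1, 0.597 + 0.597) = min(1, 1.194) = 1.000
P & (R (+) R) = max(0, 0.257 + 1.000 − 1) = max(0, 0.257) = 0.257
(P & (R (+) R)) /\ P = min(0.257, 0.257) = 0.257
~((P & (R (+) R)) /\ P) = 1 − 0.257 = 0.743
((Q (+) Q) (+) (P (+) (P (+) Q))) -> ~((P & (R (+) R)) /\ P) = min(1, 1 − 1.000 + 0.743) = min(1, 0.743) = 0.743
Q /\ Q = min(0.369, 0.369) = 0.369
(((Q (+) Q) (+) (P (+) (P (+) Q))) -> ~((P & (R (+) R)) /\ P)) & (Q /\ Q) = max(0, 0.743 + 0.369 − 1) = max(0, 0.112) = 0.112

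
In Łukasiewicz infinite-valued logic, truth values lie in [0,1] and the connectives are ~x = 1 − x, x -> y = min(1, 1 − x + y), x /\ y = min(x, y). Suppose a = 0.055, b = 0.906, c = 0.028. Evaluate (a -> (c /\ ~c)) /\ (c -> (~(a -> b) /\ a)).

~c = 1 − 0.028 = 0.972
c /\ ~c = min(0.028, 0.972) = 0.028
a -> (c /\ ~c) = min(1, 1 − 0.055 + 0.028) = min(1, 0.973) = 0.973
a -> b = min(1, 1 − 0.055 + 0.906) = min(1, 1.851) = 1.000
~(a -> b) = 1 − 1.000 = 0.000
~(a -> b) /\ a = min(0.000, 0.055) = 0.000
c -> (~(a -> b) /\ a) = min(1, 1 − 0.028 + 0.000) = min(1, 0.972) = 0.972
(a -> (c /\ ~c)) /\ (c -> (~(a -> b) /\ a)) = min(0.973, 0.972) = 0.972

0.972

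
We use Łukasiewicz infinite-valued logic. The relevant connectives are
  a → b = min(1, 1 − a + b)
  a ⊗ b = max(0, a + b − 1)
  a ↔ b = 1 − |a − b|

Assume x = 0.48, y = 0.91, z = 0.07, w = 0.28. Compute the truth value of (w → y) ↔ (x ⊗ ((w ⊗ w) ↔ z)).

w → y = min(1, 1 − 0.28 + 0.91) = min(1, 1.63) = 1.00
w ⊗ w = max(0, 0.28 + 0.28 − 1) = max(0, -0.44) = 0.00
(w ⊗ w) ↔ z = 1 − |0.00 − 0.07| = 1 − 0.07 = 0.93
x ⊗ ((w ⊗ w) ↔ z) = max(0, 0.48 + 0.93 − 1) = max(0, 0.41) = 0.41
(w → y) ↔ (x ⊗ ((w ⊗ w) ↔ z)) = 1 − |1.00 − 0.41| = 1 − 0.59 = 0.41

0.41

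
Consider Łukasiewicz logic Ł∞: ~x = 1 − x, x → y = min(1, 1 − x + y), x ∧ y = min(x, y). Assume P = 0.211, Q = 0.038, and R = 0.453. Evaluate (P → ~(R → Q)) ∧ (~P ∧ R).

0.453

R → Q = min(1, 1 − 0.453 + 0.038) = min(1, 0.585) = 0.585
~(R → Q) = 1 − 0.585 = 0.415
P → ~(R → Q) = min(1, 1 − 0.211 + 0.415) = min(1, 1.204) = 1.000
~P = 1 − 0.211 = 0.789
~P ∧ R = min(0.789, 0.453) = 0.453
(P → ~(R → Q)) ∧ (~P ∧ R) = min(1.000, 0.453) = 0.453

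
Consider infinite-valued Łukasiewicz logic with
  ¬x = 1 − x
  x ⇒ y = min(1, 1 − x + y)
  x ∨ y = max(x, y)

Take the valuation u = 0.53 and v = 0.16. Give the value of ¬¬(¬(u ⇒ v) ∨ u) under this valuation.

u ⇒ v = min(1, 1 − 0.53 + 0.16) = min(1, 0.63) = 0.63
¬(u ⇒ v) = 1 − 0.63 = 0.37
¬(u ⇒ v) ∨ u = max(0.37, 0.53) = 0.53
¬(¬(u ⇒ v) ∨ u) = 1 − 0.53 = 0.47
¬¬(¬(u ⇒ v) ∨ u) = 1 − 0.47 = 0.53

0.53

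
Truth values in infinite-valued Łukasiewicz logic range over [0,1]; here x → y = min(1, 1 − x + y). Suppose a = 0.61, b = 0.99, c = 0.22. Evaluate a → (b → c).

0.62

b → c = min(1, 1 − 0.99 + 0.22) = min(1, 0.23) = 0.23
a → (b → c) = min(1, 1 − 0.61 + 0.23) = min(1, 0.62) = 0.62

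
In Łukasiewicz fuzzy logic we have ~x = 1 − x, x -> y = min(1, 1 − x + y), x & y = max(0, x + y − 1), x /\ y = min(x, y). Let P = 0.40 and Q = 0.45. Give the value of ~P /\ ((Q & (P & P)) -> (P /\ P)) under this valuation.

0.60

~P = 1 − 0.40 = 0.60
P & P = max(0, 0.40 + 0.40 − 1) = max(0, -0.20) = 0.00
Q & (P & P) = max(0, 0.45 + 0.00 − 1) = max(0, -0.55) = 0.00
P /\ P = min(0.40, 0.40) = 0.40
(Q & (P & P)) -> (P /\ P) = min(1, 1 − 0.00 + 0.40) = min(1, 1.40) = 1.00
~P /\ ((Q & (P & P)) -> (P /\ P)) = min(0.60, 1.00) = 0.60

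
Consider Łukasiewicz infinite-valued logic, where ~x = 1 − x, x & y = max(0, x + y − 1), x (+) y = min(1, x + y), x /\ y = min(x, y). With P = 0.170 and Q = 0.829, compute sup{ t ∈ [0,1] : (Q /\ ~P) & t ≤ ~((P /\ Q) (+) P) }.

0.831

~P = 1 − 0.170 = 0.830
Q /\ ~P = min(0.829, 0.830) = 0.829
So the left factor is Q /\ ~P = 0.829.
P /\ Q = min(0.170, 0.829) = 0.170
(P /\ Q) (+) P = min(1, 0.170 + 0.170) = min(1, 0.340) = 0.340
~((P /\ Q) (+) P) = 1 − 0.340 = 0.660
So the right-hand bound is ~((P /\ Q) (+) P) = 0.660.
The residuum of the Łukasiewicz t-norm gives the supremum: min(1, 1 − 0.829 + 0.660).
1 − 0.829 + 0.660 = 0.831, so t = min(1, 0.831) = 0.831.
Check: 0.829 & 0.831 = max(0, 0.660) = 0.660 ≤ 0.660.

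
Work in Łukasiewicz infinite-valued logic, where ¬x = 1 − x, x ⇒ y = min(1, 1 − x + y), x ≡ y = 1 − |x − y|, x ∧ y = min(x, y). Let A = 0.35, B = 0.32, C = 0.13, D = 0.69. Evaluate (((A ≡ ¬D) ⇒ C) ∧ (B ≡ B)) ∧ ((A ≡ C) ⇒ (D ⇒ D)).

¬D = 1 − 0.69 = 0.31
A ≡ ¬D = 1 − |0.35 − 0.31| = 1 − 0.04 = 0.96
(A ≡ ¬D) ⇒ C = min(1, 1 − 0.96 + 0.13) = min(1, 0.17) = 0.17
B ≡ B = 1 − |0.32 − 0.32| = 1 − 0.00 = 1.00
((A ≡ ¬D) ⇒ C) ∧ (B ≡ B) = min(0.17, 1.00) = 0.17
A ≡ C = 1 − |0.35 − 0.13| = 1 − 0.22 = 0.78
D ⇒ D = min(1, 1 − 0.69 + 0.69) = min(1, 1.00) = 1.00
(A ≡ C) ⇒ (D ⇒ D) = min(1, 1 − 0.78 + 1.00) = min(1, 1.22) = 1.00
(((A ≡ ¬D) ⇒ C) ∧ (B ≡ B)) ∧ ((A ≡ C) ⇒ (D ⇒ D)) = min(0.17, 1.00) = 0.17

0.17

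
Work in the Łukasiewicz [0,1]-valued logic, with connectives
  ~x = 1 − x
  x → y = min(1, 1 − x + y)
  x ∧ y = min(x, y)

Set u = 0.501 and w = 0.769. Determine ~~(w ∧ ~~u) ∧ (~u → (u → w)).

0.501

~u = 1 − 0.501 = 0.499
~~u = 1 − 0.499 = 0.501
w ∧ ~~u = min(0.769, 0.501) = 0.501
~(w ∧ ~~u) = 1 − 0.501 = 0.499
~~(w ∧ ~~u) = 1 − 0.499 = 0.501
u → w = min(1, 1 − 0.501 + 0.769) = min(1, 1.268) = 1.000
~u → (u → w) = min(1, 1 − 0.499 + 1.000) = min(1, 1.501) = 1.000
~~(w ∧ ~~u) ∧ (~u → (u → w)) = min(0.501, 1.000) = 0.501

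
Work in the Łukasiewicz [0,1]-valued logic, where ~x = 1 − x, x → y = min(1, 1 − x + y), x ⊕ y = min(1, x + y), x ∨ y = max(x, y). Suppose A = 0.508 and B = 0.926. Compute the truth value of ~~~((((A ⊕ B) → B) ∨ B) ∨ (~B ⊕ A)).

A ⊕ B = min(1, 0.508 + 0.926) = min(1, 1.434) = 1.000
(A ⊕ B) → B = min(1, 1 − 1.000 + 0.926) = min(1, 0.926) = 0.926
((A ⊕ B) → B) ∨ B = max(0.926, 0.926) = 0.926
~B = 1 − 0.926 = 0.074
~B ⊕ A = min(1, 0.074 + 0.508) = min(1, 0.582) = 0.582
(((A ⊕ B) → B) ∨ B) ∨ (~B ⊕ A) = max(0.926, 0.582) = 0.926
~((((A ⊕ B) → B) ∨ B) ∨ (~B ⊕ A)) = 1 − 0.926 = 0.074
~~((((A ⊕ B) → B) ∨ B) ∨ (~B ⊕ A)) = 1 − 0.074 = 0.926
~~~((((A ⊕ B) → B) ∨ B) ∨ (~B ⊕ A)) = 1 − 0.926 = 0.074

0.074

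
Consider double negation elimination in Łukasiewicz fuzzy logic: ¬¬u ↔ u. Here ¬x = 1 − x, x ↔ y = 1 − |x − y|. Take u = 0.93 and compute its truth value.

1.00

¬u = 1 − 0.93 = 0.07
¬¬u = 1 − 0.07 = 0.93
¬¬u ↔ u = 1 − |0.93 − 0.93| = 1 − 0.00 = 1.00
(As expected: always 1 in Ł∞ since negation is involutive.)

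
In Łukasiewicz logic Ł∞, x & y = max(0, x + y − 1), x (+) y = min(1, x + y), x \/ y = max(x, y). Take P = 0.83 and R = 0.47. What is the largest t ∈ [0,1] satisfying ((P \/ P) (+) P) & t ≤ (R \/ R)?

P \/ P = max(0.83, 0.83) = 0.83
(P \/ P) (+) P = min(1, 0.83 + 0.83) = min(1, 1.66) = 1.00
So the left factor is (P \/ P) (+) P = 1.00.
R \/ R = max(0.47, 0.47) = 0.47
So the right-hand bound is R \/ R = 0.47.
The residuum of the Łukasiewicz t-norm gives the supremum: min(1, 1 − 1.00 + 0.47).
1 − 1.00 + 0.47 = 0.47, so t = min(1, 0.47) = 0.47.
Check: 1.00 & 0.47 = max(0, 0.47) = 0.47 ≤ 0.47.

0.47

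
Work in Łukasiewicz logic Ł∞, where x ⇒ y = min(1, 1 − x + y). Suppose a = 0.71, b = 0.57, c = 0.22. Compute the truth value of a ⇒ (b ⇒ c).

0.94

b ⇒ c = min(1, 1 − 0.57 + 0.22) = min(1, 0.65) = 0.65
a ⇒ (b ⇒ c) = min(1, 1 − 0.71 + 0.65) = min(1, 0.94) = 0.94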